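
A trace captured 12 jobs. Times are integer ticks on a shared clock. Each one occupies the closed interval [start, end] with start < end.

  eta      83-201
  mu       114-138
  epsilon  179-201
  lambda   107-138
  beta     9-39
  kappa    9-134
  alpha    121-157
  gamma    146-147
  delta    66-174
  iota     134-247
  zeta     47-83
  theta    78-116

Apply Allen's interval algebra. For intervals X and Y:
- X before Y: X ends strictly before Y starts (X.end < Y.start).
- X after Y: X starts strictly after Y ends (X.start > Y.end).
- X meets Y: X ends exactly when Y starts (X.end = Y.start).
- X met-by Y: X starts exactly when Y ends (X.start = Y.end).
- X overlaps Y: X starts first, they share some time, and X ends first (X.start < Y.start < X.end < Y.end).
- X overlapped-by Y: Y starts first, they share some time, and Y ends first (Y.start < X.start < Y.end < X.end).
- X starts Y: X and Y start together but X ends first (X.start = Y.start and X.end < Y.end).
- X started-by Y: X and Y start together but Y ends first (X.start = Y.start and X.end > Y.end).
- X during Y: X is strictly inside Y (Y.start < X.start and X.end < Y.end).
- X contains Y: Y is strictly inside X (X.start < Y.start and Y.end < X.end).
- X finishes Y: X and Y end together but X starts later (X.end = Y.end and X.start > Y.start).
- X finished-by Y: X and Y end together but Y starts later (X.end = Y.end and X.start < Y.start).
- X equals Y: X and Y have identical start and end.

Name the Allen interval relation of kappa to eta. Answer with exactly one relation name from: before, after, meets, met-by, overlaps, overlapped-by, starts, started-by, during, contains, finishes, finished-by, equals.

kappa = [9, 134]; eta = [83, 201].
Compare endpoints: kappa.start < eta.start, kappa.start < eta.end, kappa.end > eta.start, kappa.end < eta.end.
That pattern is 'overlaps'.

overlaps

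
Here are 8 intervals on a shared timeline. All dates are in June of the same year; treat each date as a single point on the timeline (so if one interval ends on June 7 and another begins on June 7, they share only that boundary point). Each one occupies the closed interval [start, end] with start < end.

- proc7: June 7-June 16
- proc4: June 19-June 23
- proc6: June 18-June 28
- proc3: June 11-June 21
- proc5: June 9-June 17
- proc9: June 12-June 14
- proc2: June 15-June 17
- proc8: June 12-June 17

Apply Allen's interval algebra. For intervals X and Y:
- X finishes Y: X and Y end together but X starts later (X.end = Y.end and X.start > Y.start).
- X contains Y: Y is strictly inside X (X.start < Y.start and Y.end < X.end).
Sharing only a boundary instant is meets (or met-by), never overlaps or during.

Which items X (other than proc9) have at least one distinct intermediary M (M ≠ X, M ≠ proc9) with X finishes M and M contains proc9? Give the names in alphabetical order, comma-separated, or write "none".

Target proc9 = [June 12, June 14].
Intermediaries M with M contains proc9: proc3, proc5, proc7.
Via proc3 — items with X finishes proc3: none.
Via proc5 — items with X finishes proc5: proc2, proc8.
Via proc7 — items with X finishes proc7: none.
Union: proc2, proc8.

proc2, proc8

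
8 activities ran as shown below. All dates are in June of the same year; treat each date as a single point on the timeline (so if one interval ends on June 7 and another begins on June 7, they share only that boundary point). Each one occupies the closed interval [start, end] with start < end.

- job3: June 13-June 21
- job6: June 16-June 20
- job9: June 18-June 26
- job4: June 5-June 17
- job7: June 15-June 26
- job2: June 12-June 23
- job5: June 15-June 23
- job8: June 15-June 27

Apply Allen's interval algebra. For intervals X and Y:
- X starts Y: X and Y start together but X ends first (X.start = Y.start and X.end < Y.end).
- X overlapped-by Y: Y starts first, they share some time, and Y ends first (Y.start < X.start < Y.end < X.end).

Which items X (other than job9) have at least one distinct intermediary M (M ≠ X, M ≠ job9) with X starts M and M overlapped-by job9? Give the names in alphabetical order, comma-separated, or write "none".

none

Target job9 = [June 18, June 26].
Intermediaries M with M overlapped-by job9: none.
Union: none.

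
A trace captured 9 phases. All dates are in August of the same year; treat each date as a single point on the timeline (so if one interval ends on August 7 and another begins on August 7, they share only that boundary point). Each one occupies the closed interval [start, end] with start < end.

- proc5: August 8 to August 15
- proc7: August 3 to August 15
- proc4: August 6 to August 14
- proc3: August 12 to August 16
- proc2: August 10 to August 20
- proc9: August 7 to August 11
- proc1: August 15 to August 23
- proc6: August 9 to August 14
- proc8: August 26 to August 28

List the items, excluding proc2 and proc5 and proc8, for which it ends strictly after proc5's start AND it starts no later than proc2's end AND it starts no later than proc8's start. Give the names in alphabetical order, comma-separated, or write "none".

Conditions: its end is strictly after proc5's start (X.end > August 8) AND its start is no later than proc2's end (X.start <= August 20) AND its start is no later than proc8's start (X.start <= August 26).
proc1: end August 23 > August 8? ✓; start August 15 <= August 20? ✓; start August 15 <= August 26? ✓ → yes.
proc3: end August 16 > August 8? ✓; start August 12 <= August 20? ✓; start August 12 <= August 26? ✓ → yes.
proc4: end August 14 > August 8? ✓; start August 6 <= August 20? ✓; start August 6 <= August 26? ✓ → yes.
proc6: end August 14 > August 8? ✓; start August 9 <= August 20? ✓; start August 9 <= August 26? ✓ → yes.
proc7: end August 15 > August 8? ✓; start August 3 <= August 20? ✓; start August 3 <= August 26? ✓ → yes.
proc9: end August 11 > August 8? ✓; start August 7 <= August 20? ✓; start August 7 <= August 26? ✓ → yes.
Result: proc1, proc3, proc4, proc6, proc7, proc9.

proc1, proc3, proc4, proc6, proc7, proc9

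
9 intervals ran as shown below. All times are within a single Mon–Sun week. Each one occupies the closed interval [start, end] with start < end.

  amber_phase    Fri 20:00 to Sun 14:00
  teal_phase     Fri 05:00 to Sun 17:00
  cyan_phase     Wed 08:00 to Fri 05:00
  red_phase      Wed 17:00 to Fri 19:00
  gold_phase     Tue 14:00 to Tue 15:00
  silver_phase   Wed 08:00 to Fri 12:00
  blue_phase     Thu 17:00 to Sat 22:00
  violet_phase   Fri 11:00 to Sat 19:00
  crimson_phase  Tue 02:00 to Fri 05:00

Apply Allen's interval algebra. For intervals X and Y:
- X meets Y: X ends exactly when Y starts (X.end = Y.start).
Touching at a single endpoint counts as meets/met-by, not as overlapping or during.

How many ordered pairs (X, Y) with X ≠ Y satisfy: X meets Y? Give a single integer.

2

Checking all 72 ordered pairs for relation 'meets'; matching pairs in alphabetical order:
(crimson_phase, teal_phase): crimson_phase meets teal_phase ✓
(cyan_phase, teal_phase): cyan_phase meets teal_phase ✓
Count: 2.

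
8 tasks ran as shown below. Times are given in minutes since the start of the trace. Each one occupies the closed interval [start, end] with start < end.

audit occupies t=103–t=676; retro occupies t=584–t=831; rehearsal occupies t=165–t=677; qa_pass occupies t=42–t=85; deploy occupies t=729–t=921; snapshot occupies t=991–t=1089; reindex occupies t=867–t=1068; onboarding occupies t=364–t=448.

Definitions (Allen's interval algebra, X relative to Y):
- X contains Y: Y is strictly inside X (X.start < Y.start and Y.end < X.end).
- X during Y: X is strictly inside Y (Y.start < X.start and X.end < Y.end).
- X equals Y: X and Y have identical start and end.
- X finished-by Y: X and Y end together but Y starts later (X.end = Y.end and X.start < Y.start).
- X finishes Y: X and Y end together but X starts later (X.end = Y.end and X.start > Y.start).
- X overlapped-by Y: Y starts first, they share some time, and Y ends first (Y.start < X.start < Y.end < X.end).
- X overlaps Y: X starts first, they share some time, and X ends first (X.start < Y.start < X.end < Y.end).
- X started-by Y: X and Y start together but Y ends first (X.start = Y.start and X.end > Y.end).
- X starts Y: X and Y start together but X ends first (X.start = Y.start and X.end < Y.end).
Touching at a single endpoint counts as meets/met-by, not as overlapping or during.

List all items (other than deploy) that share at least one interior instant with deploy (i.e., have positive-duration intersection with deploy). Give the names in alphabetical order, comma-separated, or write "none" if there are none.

reindex, retro

Target deploy = [t=729, t=921].
audit [t=103, t=676] → before → no.
onboarding [t=364, t=448] → before → no.
qa_pass [t=42, t=85] → before → no.
rehearsal [t=165, t=677] → before → no.
reindex [t=867, t=1068] → overlapped-by → yes.
retro [t=584, t=831] → overlaps → yes.
snapshot [t=991, t=1089] → after → no.
Result: reindex, retro.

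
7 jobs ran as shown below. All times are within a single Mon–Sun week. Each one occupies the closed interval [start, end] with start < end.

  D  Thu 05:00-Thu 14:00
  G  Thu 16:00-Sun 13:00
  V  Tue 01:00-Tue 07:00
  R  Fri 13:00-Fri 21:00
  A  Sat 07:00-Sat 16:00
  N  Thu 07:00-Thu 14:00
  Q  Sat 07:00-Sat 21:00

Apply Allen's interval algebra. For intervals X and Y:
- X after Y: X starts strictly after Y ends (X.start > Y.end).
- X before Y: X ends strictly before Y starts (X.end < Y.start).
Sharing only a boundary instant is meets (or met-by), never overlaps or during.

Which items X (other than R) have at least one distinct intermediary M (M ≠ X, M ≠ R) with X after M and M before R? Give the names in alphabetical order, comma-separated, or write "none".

Target R = [Fri 13:00, Fri 21:00].
Intermediaries M with M before R: D, N, V.
Via D — items with X after D: A, G, Q.
Via N — items with X after N: A, G, Q.
Via V — items with X after V: A, D, G, N, Q.
Union: A, D, G, N, Q.

A, D, G, N, Q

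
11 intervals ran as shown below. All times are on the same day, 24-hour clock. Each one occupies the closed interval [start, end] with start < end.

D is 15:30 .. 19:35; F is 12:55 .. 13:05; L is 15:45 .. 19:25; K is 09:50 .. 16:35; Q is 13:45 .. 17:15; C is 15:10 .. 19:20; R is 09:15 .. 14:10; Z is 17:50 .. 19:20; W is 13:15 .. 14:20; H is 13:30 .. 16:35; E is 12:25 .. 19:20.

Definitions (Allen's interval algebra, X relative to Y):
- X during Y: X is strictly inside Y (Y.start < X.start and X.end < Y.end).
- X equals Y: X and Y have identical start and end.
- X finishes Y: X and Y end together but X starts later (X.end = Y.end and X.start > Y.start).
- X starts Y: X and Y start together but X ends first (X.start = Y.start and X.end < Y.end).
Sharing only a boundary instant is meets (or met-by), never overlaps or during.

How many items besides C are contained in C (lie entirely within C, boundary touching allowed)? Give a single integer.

1

Target C = [15:10, 19:20].
D [15:30, 19:35] → overlapped-by → no.
E [12:25, 19:20] → finished-by → no.
F [12:55, 13:05] → before → no.
H [13:30, 16:35] → overlaps → no.
K [09:50, 16:35] → overlaps → no.
L [15:45, 19:25] → overlapped-by → no.
Q [13:45, 17:15] → overlaps → no.
R [09:15, 14:10] → before → no.
W [13:15, 14:20] → before → no.
Z [17:50, 19:20] → finishes → counts.
Total: 1.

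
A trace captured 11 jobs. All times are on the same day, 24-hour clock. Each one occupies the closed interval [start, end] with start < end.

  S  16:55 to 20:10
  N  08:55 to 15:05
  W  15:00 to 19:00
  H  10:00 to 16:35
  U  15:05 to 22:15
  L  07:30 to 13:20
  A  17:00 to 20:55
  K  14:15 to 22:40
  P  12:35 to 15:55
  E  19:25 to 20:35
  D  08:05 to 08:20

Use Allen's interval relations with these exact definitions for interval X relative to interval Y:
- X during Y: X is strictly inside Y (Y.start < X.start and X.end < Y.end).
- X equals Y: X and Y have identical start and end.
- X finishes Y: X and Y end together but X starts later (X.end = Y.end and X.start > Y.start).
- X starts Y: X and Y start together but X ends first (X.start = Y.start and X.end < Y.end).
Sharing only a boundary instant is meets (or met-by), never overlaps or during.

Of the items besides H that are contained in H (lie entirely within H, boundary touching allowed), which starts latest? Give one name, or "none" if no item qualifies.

P

Target H = [10:00, 16:35].
A [17:00, 20:55] → after → excluded.
D [08:05, 08:20] → before → excluded.
E [19:25, 20:35] → after → excluded.
K [14:15, 22:40] → overlapped-by → excluded.
L [07:30, 13:20] → overlaps → excluded.
N [08:55, 15:05] → overlaps → excluded.
P [12:35, 15:55] → during → candidate.
S [16:55, 20:10] → after → excluded.
U [15:05, 22:15] → overlapped-by → excluded.
W [15:00, 19:00] → overlapped-by → excluded.
Among candidates, latest start is 12:35 → P.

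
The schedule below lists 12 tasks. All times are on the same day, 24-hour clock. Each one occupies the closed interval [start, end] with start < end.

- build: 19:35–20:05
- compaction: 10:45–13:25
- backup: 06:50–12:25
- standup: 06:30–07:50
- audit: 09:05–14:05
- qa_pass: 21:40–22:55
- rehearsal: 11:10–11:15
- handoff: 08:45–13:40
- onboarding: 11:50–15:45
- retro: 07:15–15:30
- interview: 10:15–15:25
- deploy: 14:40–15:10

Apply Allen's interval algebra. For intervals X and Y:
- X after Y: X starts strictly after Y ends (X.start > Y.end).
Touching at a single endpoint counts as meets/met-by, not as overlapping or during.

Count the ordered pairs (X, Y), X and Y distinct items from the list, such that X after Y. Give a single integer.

34

Checking all 132 ordered pairs for relation 'after'; matching pairs in alphabetical order:
(audit, standup): audit after standup ✓
(build, audit): build after audit ✓
(build, backup): build after backup ✓
(build, compaction): build after compaction ✓
(build, deploy): build after deploy ✓
(build, handoff): build after handoff ✓
(build, interview): build after interview ✓
(build, onboarding): build after onboarding ✓
(build, rehearsal): build after rehearsal ✓
(build, retro): build after retro ✓
(build, standup): build after standup ✓
(compaction, standup): compaction after standup ✓
(deploy, audit): deploy after audit ✓
(deploy, backup): deploy after backup ✓
(deploy, compaction): deploy after compaction ✓
(deploy, handoff): deploy after handoff ✓
(deploy, rehearsal): deploy after rehearsal ✓
(deploy, standup): deploy after standup ✓
(handoff, standup): handoff after standup ✓
(interview, standup): interview after standup ✓
(onboarding, rehearsal): onboarding after rehearsal ✓
(onboarding, standup): onboarding after standup ✓
(qa_pass, audit): qa_pass after audit ✓
(qa_pass, backup): qa_pass after backup ✓
... plus 10 further pairs not listed.
Count: 34.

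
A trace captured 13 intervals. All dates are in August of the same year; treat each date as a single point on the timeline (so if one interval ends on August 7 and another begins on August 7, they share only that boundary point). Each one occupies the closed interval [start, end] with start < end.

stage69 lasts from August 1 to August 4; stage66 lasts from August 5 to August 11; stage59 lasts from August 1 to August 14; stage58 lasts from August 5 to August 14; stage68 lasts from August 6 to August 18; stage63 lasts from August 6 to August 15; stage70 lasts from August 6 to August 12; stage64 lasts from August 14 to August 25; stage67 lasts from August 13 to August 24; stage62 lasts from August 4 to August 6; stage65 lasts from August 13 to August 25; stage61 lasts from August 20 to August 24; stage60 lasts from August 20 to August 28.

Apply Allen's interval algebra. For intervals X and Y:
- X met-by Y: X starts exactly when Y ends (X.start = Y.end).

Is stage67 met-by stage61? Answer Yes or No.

No

stage67 = [August 13, August 24], stage61 = [August 20, August 24].
Actual relation of stage67 to stage61: finished-by.
Asked whether 'met-by' holds → No.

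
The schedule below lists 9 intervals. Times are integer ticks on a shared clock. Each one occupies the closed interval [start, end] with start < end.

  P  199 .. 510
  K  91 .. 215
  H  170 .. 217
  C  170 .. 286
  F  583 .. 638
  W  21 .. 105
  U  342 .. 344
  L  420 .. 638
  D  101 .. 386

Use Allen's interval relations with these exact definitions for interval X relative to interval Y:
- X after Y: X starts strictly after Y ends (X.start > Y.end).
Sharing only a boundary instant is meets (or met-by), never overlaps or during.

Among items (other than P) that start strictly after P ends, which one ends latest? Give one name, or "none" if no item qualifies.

Target P = [199, 510].
C [170, 286] → overlaps → excluded.
D [101, 386] → overlaps → excluded.
F [583, 638] → after → candidate.
H [170, 217] → overlaps → excluded.
K [91, 215] → overlaps → excluded.
L [420, 638] → overlapped-by → excluded.
U [342, 344] → during → excluded.
W [21, 105] → before → excluded.
Among candidates, latest end is 638 → F.

F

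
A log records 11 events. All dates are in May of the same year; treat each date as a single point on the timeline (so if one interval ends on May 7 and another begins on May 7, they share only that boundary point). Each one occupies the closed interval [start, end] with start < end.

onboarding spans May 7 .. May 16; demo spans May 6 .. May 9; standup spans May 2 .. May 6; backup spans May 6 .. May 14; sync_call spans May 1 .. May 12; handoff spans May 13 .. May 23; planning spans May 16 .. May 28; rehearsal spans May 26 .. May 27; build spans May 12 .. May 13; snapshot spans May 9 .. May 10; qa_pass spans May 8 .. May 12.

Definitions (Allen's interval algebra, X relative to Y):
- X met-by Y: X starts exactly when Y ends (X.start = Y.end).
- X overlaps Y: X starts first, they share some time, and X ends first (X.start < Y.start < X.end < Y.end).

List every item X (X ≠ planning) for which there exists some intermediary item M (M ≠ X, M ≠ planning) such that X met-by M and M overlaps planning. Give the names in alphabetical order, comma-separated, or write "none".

none

Target planning = [May 16, May 28].
Intermediaries M with M overlaps planning: handoff.
Via handoff — items with X met-by handoff: none.
Union: none.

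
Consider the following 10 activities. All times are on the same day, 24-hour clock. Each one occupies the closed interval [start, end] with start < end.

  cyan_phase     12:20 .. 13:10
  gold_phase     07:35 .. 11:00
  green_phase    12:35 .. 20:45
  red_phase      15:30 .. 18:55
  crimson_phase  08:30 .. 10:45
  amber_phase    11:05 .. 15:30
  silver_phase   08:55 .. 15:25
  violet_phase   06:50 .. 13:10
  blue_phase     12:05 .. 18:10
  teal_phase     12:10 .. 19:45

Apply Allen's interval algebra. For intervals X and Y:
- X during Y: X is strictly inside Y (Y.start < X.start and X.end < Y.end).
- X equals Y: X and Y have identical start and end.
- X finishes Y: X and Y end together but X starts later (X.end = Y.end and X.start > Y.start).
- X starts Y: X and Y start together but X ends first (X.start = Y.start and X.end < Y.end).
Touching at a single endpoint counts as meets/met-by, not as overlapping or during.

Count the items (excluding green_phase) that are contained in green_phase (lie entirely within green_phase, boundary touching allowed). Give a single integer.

1

Target green_phase = [12:35, 20:45].
amber_phase [11:05, 15:30] → overlaps → no.
blue_phase [12:05, 18:10] → overlaps → no.
crimson_phase [08:30, 10:45] → before → no.
cyan_phase [12:20, 13:10] → overlaps → no.
gold_phase [07:35, 11:00] → before → no.
red_phase [15:30, 18:55] → during → counts.
silver_phase [08:55, 15:25] → overlaps → no.
teal_phase [12:10, 19:45] → overlaps → no.
violet_phase [06:50, 13:10] → overlaps → no.
Total: 1.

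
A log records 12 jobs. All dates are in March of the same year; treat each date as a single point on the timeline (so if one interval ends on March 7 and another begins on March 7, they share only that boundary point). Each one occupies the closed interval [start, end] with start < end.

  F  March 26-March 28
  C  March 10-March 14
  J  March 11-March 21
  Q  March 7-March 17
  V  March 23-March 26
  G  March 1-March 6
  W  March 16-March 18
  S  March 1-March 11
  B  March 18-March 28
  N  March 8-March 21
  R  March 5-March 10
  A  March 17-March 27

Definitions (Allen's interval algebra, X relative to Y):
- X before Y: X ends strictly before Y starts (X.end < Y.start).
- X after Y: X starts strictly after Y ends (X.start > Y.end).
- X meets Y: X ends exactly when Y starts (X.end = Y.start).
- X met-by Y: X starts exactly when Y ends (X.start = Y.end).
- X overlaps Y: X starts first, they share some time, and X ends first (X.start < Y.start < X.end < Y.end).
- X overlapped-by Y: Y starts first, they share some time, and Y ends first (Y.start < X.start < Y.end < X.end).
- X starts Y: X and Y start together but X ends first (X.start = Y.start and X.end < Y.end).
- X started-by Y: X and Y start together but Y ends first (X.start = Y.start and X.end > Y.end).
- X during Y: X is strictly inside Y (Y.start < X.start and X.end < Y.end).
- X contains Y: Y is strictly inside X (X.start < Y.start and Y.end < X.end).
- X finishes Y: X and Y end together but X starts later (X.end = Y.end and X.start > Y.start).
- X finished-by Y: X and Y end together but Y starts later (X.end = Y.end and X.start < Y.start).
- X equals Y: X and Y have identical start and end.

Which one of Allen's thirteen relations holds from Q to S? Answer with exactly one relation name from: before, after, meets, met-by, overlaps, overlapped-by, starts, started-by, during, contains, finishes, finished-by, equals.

overlapped-by

Q = [March 7, March 17]; S = [March 1, March 11].
Compare endpoints: Q.start > S.start, Q.start < S.end, Q.end > S.start, Q.end > S.end.
That pattern is 'overlapped-by'.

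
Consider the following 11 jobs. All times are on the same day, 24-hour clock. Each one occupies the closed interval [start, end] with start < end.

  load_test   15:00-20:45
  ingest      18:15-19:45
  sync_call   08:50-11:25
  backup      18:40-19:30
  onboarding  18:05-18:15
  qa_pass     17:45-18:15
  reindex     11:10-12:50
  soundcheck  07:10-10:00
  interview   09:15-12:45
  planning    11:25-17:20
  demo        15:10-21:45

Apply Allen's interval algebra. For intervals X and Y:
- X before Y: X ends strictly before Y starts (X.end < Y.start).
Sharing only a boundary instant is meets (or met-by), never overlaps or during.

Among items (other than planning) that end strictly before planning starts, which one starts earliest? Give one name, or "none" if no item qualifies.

soundcheck

Target planning = [11:25, 17:20].
backup [18:40, 19:30] → after → excluded.
demo [15:10, 21:45] → overlapped-by → excluded.
ingest [18:15, 19:45] → after → excluded.
interview [09:15, 12:45] → overlaps → excluded.
load_test [15:00, 20:45] → overlapped-by → excluded.
onboarding [18:05, 18:15] → after → excluded.
qa_pass [17:45, 18:15] → after → excluded.
reindex [11:10, 12:50] → overlaps → excluded.
soundcheck [07:10, 10:00] → before → candidate.
sync_call [08:50, 11:25] → meets → excluded.
Among candidates, earliest start is 07:10 → soundcheck.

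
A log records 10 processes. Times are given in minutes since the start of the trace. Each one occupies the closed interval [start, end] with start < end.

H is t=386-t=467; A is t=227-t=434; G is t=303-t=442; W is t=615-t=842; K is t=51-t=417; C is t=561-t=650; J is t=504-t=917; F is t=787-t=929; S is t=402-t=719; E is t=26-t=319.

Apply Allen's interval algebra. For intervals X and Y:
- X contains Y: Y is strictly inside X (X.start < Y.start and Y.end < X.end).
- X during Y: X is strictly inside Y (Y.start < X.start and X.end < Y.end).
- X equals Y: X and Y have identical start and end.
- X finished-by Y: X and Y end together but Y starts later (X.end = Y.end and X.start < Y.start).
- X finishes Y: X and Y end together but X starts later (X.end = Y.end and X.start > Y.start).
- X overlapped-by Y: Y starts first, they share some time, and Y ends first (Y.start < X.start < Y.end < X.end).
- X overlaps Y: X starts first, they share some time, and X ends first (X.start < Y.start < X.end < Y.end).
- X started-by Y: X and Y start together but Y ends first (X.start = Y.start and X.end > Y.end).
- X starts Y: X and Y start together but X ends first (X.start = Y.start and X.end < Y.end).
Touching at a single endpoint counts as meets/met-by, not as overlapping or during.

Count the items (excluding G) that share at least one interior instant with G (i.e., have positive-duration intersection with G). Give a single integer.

5

Target G = [t=303, t=442].
A [t=227, t=434] → overlaps → counts.
C [t=561, t=650] → after → no.
E [t=26, t=319] → overlaps → counts.
F [t=787, t=929] → after → no.
H [t=386, t=467] → overlapped-by → counts.
J [t=504, t=917] → after → no.
K [t=51, t=417] → overlaps → counts.
S [t=402, t=719] → overlapped-by → counts.
W [t=615, t=842] → after → no.
Total: 5.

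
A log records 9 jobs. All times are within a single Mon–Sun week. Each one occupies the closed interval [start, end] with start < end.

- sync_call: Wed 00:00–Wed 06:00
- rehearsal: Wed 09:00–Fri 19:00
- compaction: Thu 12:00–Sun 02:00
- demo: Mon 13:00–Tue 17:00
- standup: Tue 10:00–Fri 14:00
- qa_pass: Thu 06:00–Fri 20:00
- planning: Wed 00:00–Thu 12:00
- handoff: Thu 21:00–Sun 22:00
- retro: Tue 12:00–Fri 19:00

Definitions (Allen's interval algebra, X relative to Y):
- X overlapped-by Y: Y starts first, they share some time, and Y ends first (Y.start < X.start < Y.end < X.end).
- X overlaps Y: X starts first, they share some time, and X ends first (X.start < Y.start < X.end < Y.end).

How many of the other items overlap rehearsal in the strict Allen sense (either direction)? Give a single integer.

Target rehearsal = [Wed 09:00, Fri 19:00].
compaction [Thu 12:00, Sun 02:00] → overlapped-by → counts.
demo [Mon 13:00, Tue 17:00] → before → no.
handoff [Thu 21:00, Sun 22:00] → overlapped-by → counts.
planning [Wed 00:00, Thu 12:00] → overlaps → counts.
qa_pass [Thu 06:00, Fri 20:00] → overlapped-by → counts.
retro [Tue 12:00, Fri 19:00] → finished-by → no.
standup [Tue 10:00, Fri 14:00] → overlaps → counts.
sync_call [Wed 00:00, Wed 06:00] → before → no.
Total: 5.

5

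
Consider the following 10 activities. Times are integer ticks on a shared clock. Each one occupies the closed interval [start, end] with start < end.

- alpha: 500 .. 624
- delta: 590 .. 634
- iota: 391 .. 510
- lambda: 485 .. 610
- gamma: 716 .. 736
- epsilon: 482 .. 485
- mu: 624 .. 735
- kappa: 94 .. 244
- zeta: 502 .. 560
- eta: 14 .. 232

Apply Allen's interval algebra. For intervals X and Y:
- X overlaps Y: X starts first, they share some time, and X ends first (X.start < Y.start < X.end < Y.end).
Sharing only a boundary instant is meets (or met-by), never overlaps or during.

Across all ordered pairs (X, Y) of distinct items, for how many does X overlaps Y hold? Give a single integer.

9

Checking all 90 ordered pairs for relation 'overlaps'; matching pairs in alphabetical order:
(alpha, delta): alpha overlaps delta ✓
(delta, mu): delta overlaps mu ✓
(eta, kappa): eta overlaps kappa ✓
(iota, alpha): iota overlaps alpha ✓
(iota, lambda): iota overlaps lambda ✓
(iota, zeta): iota overlaps zeta ✓
(lambda, alpha): lambda overlaps alpha ✓
(lambda, delta): lambda overlaps delta ✓
(mu, gamma): mu overlaps gamma ✓
Count: 9.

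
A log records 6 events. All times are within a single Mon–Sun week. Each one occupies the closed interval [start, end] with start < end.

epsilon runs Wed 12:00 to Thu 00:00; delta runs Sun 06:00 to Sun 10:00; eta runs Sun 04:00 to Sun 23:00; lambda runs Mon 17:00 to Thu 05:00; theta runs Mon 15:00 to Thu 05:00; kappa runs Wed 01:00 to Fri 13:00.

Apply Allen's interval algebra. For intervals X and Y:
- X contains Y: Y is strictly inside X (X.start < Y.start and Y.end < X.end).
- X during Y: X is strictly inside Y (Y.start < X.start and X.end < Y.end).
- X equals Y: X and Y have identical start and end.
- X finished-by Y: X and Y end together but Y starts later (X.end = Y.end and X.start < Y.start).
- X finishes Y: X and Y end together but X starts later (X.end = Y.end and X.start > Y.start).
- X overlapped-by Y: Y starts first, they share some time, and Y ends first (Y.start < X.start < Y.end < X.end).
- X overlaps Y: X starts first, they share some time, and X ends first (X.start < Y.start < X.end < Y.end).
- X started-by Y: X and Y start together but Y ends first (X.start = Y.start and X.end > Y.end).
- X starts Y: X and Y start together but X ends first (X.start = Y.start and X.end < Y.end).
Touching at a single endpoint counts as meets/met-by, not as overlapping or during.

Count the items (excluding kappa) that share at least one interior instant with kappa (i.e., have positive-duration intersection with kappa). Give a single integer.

Target kappa = [Wed 01:00, Fri 13:00].
delta [Sun 06:00, Sun 10:00] → after → no.
epsilon [Wed 12:00, Thu 00:00] → during → counts.
eta [Sun 04:00, Sun 23:00] → after → no.
lambda [Mon 17:00, Thu 05:00] → overlaps → counts.
theta [Mon 15:00, Thu 05:00] → overlaps → counts.
Total: 3.

3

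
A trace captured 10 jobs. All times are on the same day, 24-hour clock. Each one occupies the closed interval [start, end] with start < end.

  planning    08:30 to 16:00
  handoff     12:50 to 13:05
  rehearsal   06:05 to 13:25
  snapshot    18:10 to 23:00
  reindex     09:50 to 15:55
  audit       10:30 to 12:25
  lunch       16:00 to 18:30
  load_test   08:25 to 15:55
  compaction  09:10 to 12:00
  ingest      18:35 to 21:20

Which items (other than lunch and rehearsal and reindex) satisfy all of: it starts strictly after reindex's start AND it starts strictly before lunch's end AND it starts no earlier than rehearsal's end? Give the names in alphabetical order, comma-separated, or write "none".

snapshot

Conditions: its start is strictly after reindex's start (X.start > 09:50) AND its start is strictly before lunch's end (X.start < 18:30) AND its start is no earlier than rehearsal's end (X.start >= 13:25).
audit: start 10:30 > 09:50? ✓; start 10:30 < 18:30? ✓; start 10:30 >= 13:25? ✗ → no.
compaction: start 09:10 > 09:50? ✗; start 09:10 < 18:30? ✓; start 09:10 >= 13:25? ✗ → no.
handoff: start 12:50 > 09:50? ✓; start 12:50 < 18:30? ✓; start 12:50 >= 13:25? ✗ → no.
ingest: start 18:35 > 09:50? ✓; start 18:35 < 18:30? ✗; start 18:35 >= 13:25? ✓ → no.
load_test: start 08:25 > 09:50? ✗; start 08:25 < 18:30? ✓; start 08:25 >= 13:25? ✗ → no.
planning: start 08:30 > 09:50? ✗; start 08:30 < 18:30? ✓; start 08:30 >= 13:25? ✗ → no.
snapshot: start 18:10 > 09:50? ✓; start 18:10 < 18:30? ✓; start 18:10 >= 13:25? ✓ → yes.
Result: snapshot.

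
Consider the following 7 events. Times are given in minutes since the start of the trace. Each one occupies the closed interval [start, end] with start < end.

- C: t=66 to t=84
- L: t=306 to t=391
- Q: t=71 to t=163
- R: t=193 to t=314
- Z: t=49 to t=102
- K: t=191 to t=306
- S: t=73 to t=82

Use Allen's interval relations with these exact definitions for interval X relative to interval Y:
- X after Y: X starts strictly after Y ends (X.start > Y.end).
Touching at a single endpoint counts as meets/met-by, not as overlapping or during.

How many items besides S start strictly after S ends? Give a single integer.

Target S = [t=73, t=82].
C [t=66, t=84] → contains → no.
K [t=191, t=306] → after → counts.
L [t=306, t=391] → after → counts.
Q [t=71, t=163] → contains → no.
R [t=193, t=314] → after → counts.
Z [t=49, t=102] → contains → no.
Total: 3.

3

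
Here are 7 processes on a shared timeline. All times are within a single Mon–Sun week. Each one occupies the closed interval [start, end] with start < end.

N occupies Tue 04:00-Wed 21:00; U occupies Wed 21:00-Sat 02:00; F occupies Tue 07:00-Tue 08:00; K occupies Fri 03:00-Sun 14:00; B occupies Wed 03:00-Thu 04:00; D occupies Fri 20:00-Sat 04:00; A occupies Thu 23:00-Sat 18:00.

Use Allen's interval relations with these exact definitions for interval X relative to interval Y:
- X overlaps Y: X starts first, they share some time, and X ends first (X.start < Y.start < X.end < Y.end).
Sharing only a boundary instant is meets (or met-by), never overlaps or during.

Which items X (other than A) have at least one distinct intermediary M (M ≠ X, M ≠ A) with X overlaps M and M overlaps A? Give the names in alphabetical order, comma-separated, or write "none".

B

Target A = [Thu 23:00, Sat 18:00].
Intermediaries M with M overlaps A: U.
Via U — items with X overlaps U: B.
Union: B.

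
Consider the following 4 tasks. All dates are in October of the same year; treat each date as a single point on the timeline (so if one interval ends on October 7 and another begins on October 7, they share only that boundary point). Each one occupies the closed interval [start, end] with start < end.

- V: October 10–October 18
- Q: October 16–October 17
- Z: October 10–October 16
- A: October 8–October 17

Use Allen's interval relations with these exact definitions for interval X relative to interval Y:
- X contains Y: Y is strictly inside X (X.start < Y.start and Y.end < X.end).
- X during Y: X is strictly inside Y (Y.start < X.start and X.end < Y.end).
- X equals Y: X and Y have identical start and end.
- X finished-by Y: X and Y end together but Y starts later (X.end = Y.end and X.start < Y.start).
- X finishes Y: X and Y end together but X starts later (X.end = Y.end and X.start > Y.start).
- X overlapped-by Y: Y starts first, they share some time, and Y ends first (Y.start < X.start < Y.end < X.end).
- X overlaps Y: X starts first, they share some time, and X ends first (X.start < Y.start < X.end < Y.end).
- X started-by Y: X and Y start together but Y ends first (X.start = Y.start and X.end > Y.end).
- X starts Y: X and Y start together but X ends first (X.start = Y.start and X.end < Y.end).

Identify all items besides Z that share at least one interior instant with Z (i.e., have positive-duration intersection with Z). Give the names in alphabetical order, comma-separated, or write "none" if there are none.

Target Z = [October 10, October 16].
A [October 8, October 17] → contains → yes.
Q [October 16, October 17] → met-by → no.
V [October 10, October 18] → started-by → yes.
Result: A, V.

A, V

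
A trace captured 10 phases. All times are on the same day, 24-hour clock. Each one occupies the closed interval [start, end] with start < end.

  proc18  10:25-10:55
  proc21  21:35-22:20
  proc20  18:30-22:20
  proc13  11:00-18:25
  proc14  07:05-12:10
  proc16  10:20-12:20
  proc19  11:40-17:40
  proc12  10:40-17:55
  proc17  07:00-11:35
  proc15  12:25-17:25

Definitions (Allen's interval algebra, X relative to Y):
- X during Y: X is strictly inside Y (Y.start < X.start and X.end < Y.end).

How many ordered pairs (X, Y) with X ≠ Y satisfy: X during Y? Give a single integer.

8

Checking all 90 ordered pairs for relation 'during'; matching pairs in alphabetical order:
(proc15, proc12): proc15 during proc12 ✓
(proc15, proc13): proc15 during proc13 ✓
(proc15, proc19): proc15 during proc19 ✓
(proc18, proc14): proc18 during proc14 ✓
(proc18, proc16): proc18 during proc16 ✓
(proc18, proc17): proc18 during proc17 ✓
(proc19, proc12): proc19 during proc12 ✓
(proc19, proc13): proc19 during proc13 ✓
Count: 8.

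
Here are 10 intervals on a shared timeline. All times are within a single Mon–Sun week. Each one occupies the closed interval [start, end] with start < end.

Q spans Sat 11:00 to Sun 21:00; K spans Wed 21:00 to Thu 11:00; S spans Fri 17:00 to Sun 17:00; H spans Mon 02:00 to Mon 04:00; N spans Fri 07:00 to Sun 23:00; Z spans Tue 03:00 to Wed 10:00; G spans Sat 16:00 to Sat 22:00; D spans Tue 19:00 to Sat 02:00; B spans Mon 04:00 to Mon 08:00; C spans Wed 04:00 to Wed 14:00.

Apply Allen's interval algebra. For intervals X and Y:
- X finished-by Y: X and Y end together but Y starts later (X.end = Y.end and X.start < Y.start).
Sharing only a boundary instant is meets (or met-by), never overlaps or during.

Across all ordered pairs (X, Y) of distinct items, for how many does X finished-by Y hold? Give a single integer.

0

Checking all 90 ordered pairs for relation 'finished-by'; matching pairs in alphabetical order:
No pair satisfies it.
Count: 0.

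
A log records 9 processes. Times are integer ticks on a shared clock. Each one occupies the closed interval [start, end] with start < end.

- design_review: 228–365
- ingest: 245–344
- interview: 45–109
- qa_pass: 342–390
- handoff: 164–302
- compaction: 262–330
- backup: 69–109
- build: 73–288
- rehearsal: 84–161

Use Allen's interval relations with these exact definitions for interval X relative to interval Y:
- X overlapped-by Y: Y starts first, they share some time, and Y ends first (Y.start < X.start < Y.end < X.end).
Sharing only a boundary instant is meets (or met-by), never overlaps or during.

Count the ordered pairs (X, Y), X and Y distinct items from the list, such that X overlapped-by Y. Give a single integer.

Checking all 72 ordered pairs for relation 'overlapped-by'; matching pairs in alphabetical order:
(build, backup): build overlapped-by backup ✓
(build, interview): build overlapped-by interview ✓
(compaction, build): compaction overlapped-by build ✓
(compaction, handoff): compaction overlapped-by handoff ✓
(design_review, build): design_review overlapped-by build ✓
(design_review, handoff): design_review overlapped-by handoff ✓
(handoff, build): handoff overlapped-by build ✓
(ingest, build): ingest overlapped-by build ✓
(ingest, handoff): ingest overlapped-by handoff ✓
(qa_pass, design_review): qa_pass overlapped-by design_review ✓
(qa_pass, ingest): qa_pass overlapped-by ingest ✓
(rehearsal, backup): rehearsal overlapped-by backup ✓
(rehearsal, interview): rehearsal overlapped-by interview ✓
Count: 13.

13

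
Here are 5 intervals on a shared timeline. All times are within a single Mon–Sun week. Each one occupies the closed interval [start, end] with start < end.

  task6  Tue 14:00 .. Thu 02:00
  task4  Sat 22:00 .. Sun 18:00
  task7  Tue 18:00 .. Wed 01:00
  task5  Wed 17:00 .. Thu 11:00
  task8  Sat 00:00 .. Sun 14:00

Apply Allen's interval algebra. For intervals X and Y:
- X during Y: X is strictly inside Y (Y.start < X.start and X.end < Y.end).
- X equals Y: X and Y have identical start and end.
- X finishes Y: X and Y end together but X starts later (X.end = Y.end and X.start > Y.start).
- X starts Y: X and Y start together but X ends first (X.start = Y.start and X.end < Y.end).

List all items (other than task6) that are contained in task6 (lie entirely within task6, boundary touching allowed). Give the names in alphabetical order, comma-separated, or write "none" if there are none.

Target task6 = [Tue 14:00, Thu 02:00].
task4 [Sat 22:00, Sun 18:00] → after → no.
task5 [Wed 17:00, Thu 11:00] → overlapped-by → no.
task7 [Tue 18:00, Wed 01:00] → during → yes.
task8 [Sat 00:00, Sun 14:00] → after → no.
Result: task7.

task7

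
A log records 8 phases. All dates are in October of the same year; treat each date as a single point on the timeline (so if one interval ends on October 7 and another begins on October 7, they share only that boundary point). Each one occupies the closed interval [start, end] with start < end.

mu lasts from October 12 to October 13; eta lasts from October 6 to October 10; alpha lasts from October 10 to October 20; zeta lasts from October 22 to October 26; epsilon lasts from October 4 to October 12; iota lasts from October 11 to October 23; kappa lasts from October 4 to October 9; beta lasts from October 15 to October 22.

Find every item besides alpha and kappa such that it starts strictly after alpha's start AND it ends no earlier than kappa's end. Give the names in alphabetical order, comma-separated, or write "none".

beta, iota, mu, zeta

Conditions: its start is strictly after alpha's start (X.start > October 10) AND its end is no earlier than kappa's end (X.end >= October 9).
beta: start October 15 > October 10? ✓; end October 22 >= October 9? ✓ → yes.
epsilon: start October 4 > October 10? ✗; end October 12 >= October 9? ✓ → no.
eta: start October 6 > October 10? ✗; end October 10 >= October 9? ✓ → no.
iota: start October 11 > October 10? ✓; end October 23 >= October 9? ✓ → yes.
mu: start October 12 > October 10? ✓; end October 13 >= October 9? ✓ → yes.
zeta: start October 22 > October 10? ✓; end October 26 >= October 9? ✓ → yes.
Result: beta, iota, mu, zeta.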